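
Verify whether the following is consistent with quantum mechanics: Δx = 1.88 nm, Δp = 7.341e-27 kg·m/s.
No, it violates the uncertainty principle (impossible measurement).

Calculate the product ΔxΔp:
ΔxΔp = (1.880e-09 m) × (7.341e-27 kg·m/s)
ΔxΔp = 1.380e-35 J·s

Compare to the minimum allowed value ℏ/2:
ℏ/2 = 5.273e-35 J·s

Since ΔxΔp = 1.380e-35 J·s < 5.273e-35 J·s = ℏ/2,
the measurement violates the uncertainty principle.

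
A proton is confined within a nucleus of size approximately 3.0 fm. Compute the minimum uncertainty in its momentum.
1.758 × 10^-20 kg·m/s

Using the Heisenberg uncertainty principle:
ΔxΔp ≥ ℏ/2

With Δx ≈ L = 3.000e-15 m (the confinement size):
Δp_min = ℏ/(2Δx)
Δp_min = (1.055e-34 J·s) / (2 × 3.000e-15 m)
Δp_min = 1.758e-20 kg·m/s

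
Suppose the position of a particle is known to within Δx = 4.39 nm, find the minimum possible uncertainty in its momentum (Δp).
1.201 × 10^-26 kg·m/s

Using the Heisenberg uncertainty principle:
ΔxΔp ≥ ℏ/2

The minimum uncertainty in momentum is:
Δp_min = ℏ/(2Δx)
Δp_min = (1.055e-34 J·s) / (2 × 4.390e-09 m)
Δp_min = 1.201e-26 kg·m/s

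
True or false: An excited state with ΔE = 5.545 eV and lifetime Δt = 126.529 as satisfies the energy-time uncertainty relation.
Yes, it satisfies the uncertainty relation.

Calculate the product ΔEΔt:
ΔE = 5.545 eV = 8.884e-19 J
ΔEΔt = (8.884e-19 J) × (1.265e-16 s)
ΔEΔt = 1.124e-34 J·s

Compare to the minimum allowed value ℏ/2:
ℏ/2 = 5.273e-35 J·s

Since ΔEΔt = 1.124e-34 J·s ≥ 5.273e-35 J·s = ℏ/2,
this satisfies the uncertainty relation.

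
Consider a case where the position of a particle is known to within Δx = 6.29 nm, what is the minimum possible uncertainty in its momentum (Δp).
8.383 × 10^-27 kg·m/s

Using the Heisenberg uncertainty principle:
ΔxΔp ≥ ℏ/2

The minimum uncertainty in momentum is:
Δp_min = ℏ/(2Δx)
Δp_min = (1.055e-34 J·s) / (2 × 6.290e-09 m)
Δp_min = 8.383e-27 kg·m/s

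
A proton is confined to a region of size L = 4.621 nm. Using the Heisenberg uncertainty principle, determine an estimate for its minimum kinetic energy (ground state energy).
242.931 neV

Using the uncertainty principle to estimate ground state energy:

1. The position uncertainty is approximately the confinement size:
   Δx ≈ L = 4.621e-09 m

2. From ΔxΔp ≥ ℏ/2, the minimum momentum uncertainty is:
   Δp ≈ ℏ/(2L) = 1.141e-26 kg·m/s

3. The kinetic energy is approximately:
   KE ≈ (Δp)²/(2m) = (1.141e-26)²/(2 × 1.673e-27 kg)
   KE ≈ 3.892e-26 J = 242.931 neV

This is an order-of-magnitude estimate of the ground state energy.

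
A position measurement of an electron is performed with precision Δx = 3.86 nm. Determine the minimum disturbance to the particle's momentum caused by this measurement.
1.366 × 10^-26 kg·m/s

The uncertainty principle implies that measuring position disturbs momentum:
ΔxΔp ≥ ℏ/2

When we measure position with precision Δx, we necessarily introduce a momentum uncertainty:
Δp ≥ ℏ/(2Δx)
Δp_min = (1.055e-34 J·s) / (2 × 3.860e-09 m)
Δp_min = 1.366e-26 kg·m/s

The more precisely we measure position, the greater the momentum disturbance.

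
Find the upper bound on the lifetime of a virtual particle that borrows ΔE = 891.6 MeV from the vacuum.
3.691 × 10^-25 s

Using the energy-time uncertainty principle:
ΔEΔt ≥ ℏ/2

For a virtual particle borrowing energy ΔE, the maximum lifetime is:
Δt_max = ℏ/(2ΔE)

Converting energy:
ΔE = 891.6 MeV = 1.429e-10 J

Δt_max = (1.055e-34 J·s) / (2 × 1.429e-10 J)
Δt_max = 3.691e-25 s = 3.691 × 10^-25 s

Virtual particles with higher borrowed energy exist for shorter times.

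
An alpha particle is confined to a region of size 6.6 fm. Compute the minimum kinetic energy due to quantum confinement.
29.977 keV

Using the uncertainty principle:

1. Position uncertainty: Δx ≈ 6.600e-15 m
2. Minimum momentum uncertainty: Δp = ℏ/(2Δx) = 7.989e-21 kg·m/s
3. Minimum kinetic energy:
   KE = (Δp)²/(2m) = (7.989e-21)²/(2 × 6.645e-27 kg)
   KE = 4.803e-15 J = 29.977 keV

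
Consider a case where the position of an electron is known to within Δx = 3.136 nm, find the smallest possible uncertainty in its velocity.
18.458 km/s

Using the Heisenberg uncertainty principle and Δp = mΔv:
ΔxΔp ≥ ℏ/2
Δx(mΔv) ≥ ℏ/2

The minimum uncertainty in velocity is:
Δv_min = ℏ/(2mΔx)
Δv_min = (1.055e-34 J·s) / (2 × 9.109e-31 kg × 3.136e-09 m)
Δv_min = 1.846e+04 m/s = 18.458 km/s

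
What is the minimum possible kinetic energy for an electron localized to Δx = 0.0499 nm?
3.825 eV

Localizing a particle requires giving it sufficient momentum uncertainty:

1. From uncertainty principle: Δp ≥ ℏ/(2Δx)
   Δp_min = (1.055e-34 J·s) / (2 × 4.990e-11 m)
   Δp_min = 1.057e-24 kg·m/s

2. This momentum uncertainty corresponds to kinetic energy:
   KE ≈ (Δp)²/(2m) = (1.057e-24)²/(2 × 9.109e-31 kg)
   KE = 6.129e-19 J = 3.825 eV

Tighter localization requires more energy.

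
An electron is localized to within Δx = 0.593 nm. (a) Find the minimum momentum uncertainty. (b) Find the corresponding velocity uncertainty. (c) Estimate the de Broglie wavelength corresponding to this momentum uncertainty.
(a) Δp_min = 8.892 × 10^-26 kg·m/s
(b) Δv_min = 97.612 km/s
(c) λ_dB = 7.452 nm

Step-by-step:

(a) From the uncertainty principle:
Δp_min = ℏ/(2Δx) = (1.055e-34 J·s)/(2 × 5.930e-10 m) = 8.892e-26 kg·m/s

(b) The velocity uncertainty:
Δv = Δp/m = (8.892e-26 kg·m/s)/(9.109e-31 kg) = 9.761e+04 m/s = 97.612 km/s

(c) The de Broglie wavelength for this momentum:
λ = h/p = (6.626e-34 J·s)/(8.892e-26 kg·m/s) = 7.452e-09 m = 7.452 nm

Note: The de Broglie wavelength is comparable to the localization size, as expected from wave-particle duality.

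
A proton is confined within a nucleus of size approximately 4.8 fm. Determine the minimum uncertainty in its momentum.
1.099 × 10^-20 kg·m/s

Using the Heisenberg uncertainty principle:
ΔxΔp ≥ ℏ/2

With Δx ≈ L = 4.800e-15 m (the confinement size):
Δp_min = ℏ/(2Δx)
Δp_min = (1.055e-34 J·s) / (2 × 4.800e-15 m)
Δp_min = 1.099e-20 kg·m/s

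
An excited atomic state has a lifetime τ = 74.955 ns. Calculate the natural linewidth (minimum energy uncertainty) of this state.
4.391 neV

Using the energy-time uncertainty principle:
ΔEΔt ≥ ℏ/2

The lifetime τ represents the time uncertainty Δt.
The natural linewidth (minimum energy uncertainty) is:

ΔE = ℏ/(2τ)
ΔE = (1.055e-34 J·s) / (2 × 7.495e-08 s)
ΔE = 7.035e-28 J = 4.391 neV

This natural linewidth limits the precision of spectroscopic measurements.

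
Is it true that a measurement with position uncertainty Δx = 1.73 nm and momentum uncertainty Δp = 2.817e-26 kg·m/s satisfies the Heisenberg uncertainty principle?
No, it violates the uncertainty principle (impossible measurement).

Calculate the product ΔxΔp:
ΔxΔp = (1.730e-09 m) × (2.817e-26 kg·m/s)
ΔxΔp = 4.873e-35 J·s

Compare to the minimum allowed value ℏ/2:
ℏ/2 = 5.273e-35 J·s

Since ΔxΔp = 4.873e-35 J·s < 5.273e-35 J·s = ℏ/2,
the measurement violates the uncertainty principle.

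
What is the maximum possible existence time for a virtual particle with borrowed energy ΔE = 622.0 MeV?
5.291 × 10^-25 s

Using the energy-time uncertainty principle:
ΔEΔt ≥ ℏ/2

For a virtual particle borrowing energy ΔE, the maximum lifetime is:
Δt_max = ℏ/(2ΔE)

Converting energy:
ΔE = 622.0 MeV = 9.966e-11 J

Δt_max = (1.055e-34 J·s) / (2 × 9.966e-11 J)
Δt_max = 5.291e-25 s = 5.291 × 10^-25 s

Virtual particles with higher borrowed energy exist for shorter times.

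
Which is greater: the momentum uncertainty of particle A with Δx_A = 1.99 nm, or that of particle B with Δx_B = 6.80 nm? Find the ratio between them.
Particle A has the larger minimum momentum uncertainty, by a factor of 3.42.

For each particle, the minimum momentum uncertainty is Δp_min = ℏ/(2Δx):

Particle A: Δp_A = ℏ/(2×1.990e-09 m) = 2.650e-26 kg·m/s
Particle B: Δp_B = ℏ/(2×6.800e-09 m) = 7.754e-27 kg·m/s

Ratio: Δp_A/Δp_B = 3.42

Since Δp_min ∝ 1/Δx, the particle with smaller position uncertainty (A) has larger momentum uncertainty.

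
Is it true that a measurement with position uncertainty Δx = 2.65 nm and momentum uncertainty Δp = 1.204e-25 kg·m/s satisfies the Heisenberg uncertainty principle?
Yes, it satisfies the uncertainty principle.

Calculate the product ΔxΔp:
ΔxΔp = (2.650e-09 m) × (1.204e-25 kg·m/s)
ΔxΔp = 3.191e-34 J·s

Compare to the minimum allowed value ℏ/2:
ℏ/2 = 5.273e-35 J·s

Since ΔxΔp = 3.191e-34 J·s ≥ 5.273e-35 J·s = ℏ/2,
the measurement satisfies the uncertainty principle.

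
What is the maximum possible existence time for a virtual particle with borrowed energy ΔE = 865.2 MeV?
3.804 × 10^-25 s

Using the energy-time uncertainty principle:
ΔEΔt ≥ ℏ/2

For a virtual particle borrowing energy ΔE, the maximum lifetime is:
Δt_max = ℏ/(2ΔE)

Converting energy:
ΔE = 865.2 MeV = 1.386e-10 J

Δt_max = (1.055e-34 J·s) / (2 × 1.386e-10 J)
Δt_max = 3.804e-25 s = 3.804 × 10^-25 s

Virtual particles with higher borrowed energy exist for shorter times.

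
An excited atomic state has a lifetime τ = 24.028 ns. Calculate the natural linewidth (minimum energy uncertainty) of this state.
13.697 neV

Using the energy-time uncertainty principle:
ΔEΔt ≥ ℏ/2

The lifetime τ represents the time uncertainty Δt.
The natural linewidth (minimum energy uncertainty) is:

ΔE = ℏ/(2τ)
ΔE = (1.055e-34 J·s) / (2 × 2.403e-08 s)
ΔE = 2.194e-27 J = 13.697 neV

This natural linewidth limits the precision of spectroscopic measurements.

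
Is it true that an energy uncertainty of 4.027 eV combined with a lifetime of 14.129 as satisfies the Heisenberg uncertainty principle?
No, it violates the uncertainty relation.

Calculate the product ΔEΔt:
ΔE = 4.027 eV = 6.452e-19 J
ΔEΔt = (6.452e-19 J) × (1.413e-17 s)
ΔEΔt = 9.116e-36 J·s

Compare to the minimum allowed value ℏ/2:
ℏ/2 = 5.273e-35 J·s

Since ΔEΔt = 9.116e-36 J·s < 5.273e-35 J·s = ℏ/2,
this violates the uncertainty relation.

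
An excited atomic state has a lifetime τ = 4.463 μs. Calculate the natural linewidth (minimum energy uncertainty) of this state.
73.741 peV

Using the energy-time uncertainty principle:
ΔEΔt ≥ ℏ/2

The lifetime τ represents the time uncertainty Δt.
The natural linewidth (minimum energy uncertainty) is:

ΔE = ℏ/(2τ)
ΔE = (1.055e-34 J·s) / (2 × 4.463e-06 s)
ΔE = 1.181e-29 J = 73.741 peV

This natural linewidth limits the precision of spectroscopic measurements.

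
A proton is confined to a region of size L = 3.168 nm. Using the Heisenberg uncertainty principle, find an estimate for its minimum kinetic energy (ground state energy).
516.873 neV

Using the uncertainty principle to estimate ground state energy:

1. The position uncertainty is approximately the confinement size:
   Δx ≈ L = 3.168e-09 m

2. From ΔxΔp ≥ ℏ/2, the minimum momentum uncertainty is:
   Δp ≈ ℏ/(2L) = 1.664e-26 kg·m/s

3. The kinetic energy is approximately:
   KE ≈ (Δp)²/(2m) = (1.664e-26)²/(2 × 1.673e-27 kg)
   KE ≈ 8.281e-26 J = 516.873 neV

This is an order-of-magnitude estimate of the ground state energy.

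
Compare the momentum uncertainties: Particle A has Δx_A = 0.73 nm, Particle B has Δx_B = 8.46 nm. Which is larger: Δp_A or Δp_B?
Particle A has the larger minimum momentum uncertainty, by a factor of 11.59.

For each particle, the minimum momentum uncertainty is Δp_min = ℏ/(2Δx):

Particle A: Δp_A = ℏ/(2×7.300e-10 m) = 7.223e-26 kg·m/s
Particle B: Δp_B = ℏ/(2×8.460e-09 m) = 6.233e-27 kg·m/s

Ratio: Δp_A/Δp_B = 11.59

Since Δp_min ∝ 1/Δx, the particle with smaller position uncertainty (A) has larger momentum uncertainty.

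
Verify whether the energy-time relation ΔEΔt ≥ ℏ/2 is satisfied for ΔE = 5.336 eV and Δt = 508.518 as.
Yes, it satisfies the uncertainty relation.

Calculate the product ΔEΔt:
ΔE = 5.336 eV = 8.549e-19 J
ΔEΔt = (8.549e-19 J) × (5.085e-16 s)
ΔEΔt = 4.347e-34 J·s

Compare to the minimum allowed value ℏ/2:
ℏ/2 = 5.273e-35 J·s

Since ΔEΔt = 4.347e-34 J·s ≥ 5.273e-35 J·s = ℏ/2,
this satisfies the uncertainty relation.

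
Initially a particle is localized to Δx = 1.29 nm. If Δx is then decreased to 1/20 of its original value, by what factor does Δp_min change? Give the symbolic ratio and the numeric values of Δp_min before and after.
Original Δp_min = 4.087 × 10^-26 kg·m/s; new Δp'_min = 8.175 × 10^-25 kg·m/s; ratio Δp'_min/Δp_min = 20.

From the uncertainty principle ΔxΔp ≥ ℏ/2, the minimum momentum uncertainty is Δp_min = ℏ/(2Δx).

Original (Δx = 1.29 nm = 1.290e-09 m):
Δp_min = (1.055e-34 J·s)/(2 × 1.290e-09 m) = 4.087e-26 kg·m/s

When Δx → (1/20)Δx:
Δp'_min = ℏ/(2 × (1/20)Δx) = 20 × ℏ/(2Δx) = 20 × Δp_min
Δp'_min = 20 × 4.087e-26 kg·m/s = 8.175e-25 kg·m/s

Since Δp_min ∝ 1/Δx, when Δx is decreased to 1/20 of its original value, Δp_min increases to 20 times its original value.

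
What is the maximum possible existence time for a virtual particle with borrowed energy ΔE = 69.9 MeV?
4.708 ys

Using the energy-time uncertainty principle:
ΔEΔt ≥ ℏ/2

For a virtual particle borrowing energy ΔE, the maximum lifetime is:
Δt_max = ℏ/(2ΔE)

Converting energy:
ΔE = 69.9 MeV = 1.120e-11 J

Δt_max = (1.055e-34 J·s) / (2 × 1.120e-11 J)
Δt_max = 4.708e-24 s = 4.708 ys

Virtual particles with higher borrowed energy exist for shorter times.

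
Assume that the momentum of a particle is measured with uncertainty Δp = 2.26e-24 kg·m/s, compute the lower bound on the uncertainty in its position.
23.331 pm

Using the Heisenberg uncertainty principle:
ΔxΔp ≥ ℏ/2

The minimum uncertainty in position is:
Δx_min = ℏ/(2Δp)
Δx_min = (1.055e-34 J·s) / (2 × 2.260e-24 kg·m/s)
Δx_min = 2.333e-11 m = 23.331 pm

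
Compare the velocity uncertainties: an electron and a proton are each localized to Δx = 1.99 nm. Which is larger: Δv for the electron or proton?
The electron has the larger minimum velocity uncertainty, by a ratio of 1836.2.

For both particles, Δp_min = ℏ/(2Δx) = 2.650e-26 kg·m/s (same for both).

The velocity uncertainty is Δv = Δp/m:
- electron: Δv = 2.650e-26 / 9.109e-31 = 2.909e+04 m/s = 29.087 km/s
- proton: Δv = 2.650e-26 / 1.673e-27 = 1.584e+01 m/s = 15.841 m/s

Ratio: 2.909e+04 / 1.584e+01 = 1836.2

The lighter particle has larger velocity uncertainty because Δv ∝ 1/m.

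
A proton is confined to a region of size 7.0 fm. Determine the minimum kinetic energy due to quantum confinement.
105.866 keV

Using the uncertainty principle:

1. Position uncertainty: Δx ≈ 7.000e-15 m
2. Minimum momentum uncertainty: Δp = ℏ/(2Δx) = 7.533e-21 kg·m/s
3. Minimum kinetic energy:
   KE = (Δp)²/(2m) = (7.533e-21)²/(2 × 1.673e-27 kg)
   KE = 1.696e-14 J = 105.866 keV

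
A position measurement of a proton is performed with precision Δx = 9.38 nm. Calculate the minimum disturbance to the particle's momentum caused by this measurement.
5.621 × 10^-27 kg·m/s

The uncertainty principle implies that measuring position disturbs momentum:
ΔxΔp ≥ ℏ/2

When we measure position with precision Δx, we necessarily introduce a momentum uncertainty:
Δp ≥ ℏ/(2Δx)
Δp_min = (1.055e-34 J·s) / (2 × 9.380e-09 m)
Δp_min = 5.621e-27 kg·m/s

The more precisely we measure position, the greater the momentum disturbance.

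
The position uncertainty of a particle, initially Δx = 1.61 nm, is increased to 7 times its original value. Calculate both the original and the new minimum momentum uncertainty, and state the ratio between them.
Original Δp_min = 3.275 × 10^-26 kg·m/s; new Δp'_min = 4.679 × 10^-27 kg·m/s; ratio Δp'_min/Δp_min = 1/7.

From the uncertainty principle ΔxΔp ≥ ℏ/2, the minimum momentum uncertainty is Δp_min = ℏ/(2Δx).

Original (Δx = 1.61 nm = 1.610e-09 m):
Δp_min = (1.055e-34 J·s)/(2 × 1.610e-09 m) = 3.275e-26 kg·m/s

When Δx → 7Δx:
Δp'_min = ℏ/(2 × 7Δx) = (1/7) × ℏ/(2Δx) = (1/7) × Δp_min
Δp'_min = 1/7 × 3.275e-26 kg·m/s = 4.679e-27 kg·m/s

Since Δp_min ∝ 1/Δx, when Δx is increased to 7 times its original value, Δp_min decreases to 1/7 of its original value.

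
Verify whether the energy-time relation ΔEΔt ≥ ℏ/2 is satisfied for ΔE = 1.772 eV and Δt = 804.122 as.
Yes, it satisfies the uncertainty relation.

Calculate the product ΔEΔt:
ΔE = 1.772 eV = 2.839e-19 J
ΔEΔt = (2.839e-19 J) × (8.041e-16 s)
ΔEΔt = 2.283e-34 J·s

Compare to the minimum allowed value ℏ/2:
ℏ/2 = 5.273e-35 J·s

Since ΔEΔt = 2.283e-34 J·s ≥ 5.273e-35 J·s = ℏ/2,
this satisfies the uncertainty relation.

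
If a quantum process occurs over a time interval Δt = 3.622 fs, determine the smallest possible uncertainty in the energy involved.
90.863 meV

Using the energy-time uncertainty principle:
ΔEΔt ≥ ℏ/2

The minimum uncertainty in energy is:
ΔE_min = ℏ/(2Δt)
ΔE_min = (1.055e-34 J·s) / (2 × 3.622e-15 s)
ΔE_min = 1.456e-20 J = 90.863 meV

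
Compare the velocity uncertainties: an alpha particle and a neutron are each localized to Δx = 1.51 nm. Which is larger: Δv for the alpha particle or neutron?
The neutron has the larger minimum velocity uncertainty, by a ratio of 4.0.

For both particles, Δp_min = ℏ/(2Δx) = 3.492e-26 kg·m/s (same for both).

The velocity uncertainty is Δv = Δp/m:
- alpha particle: Δv = 3.492e-26 / 6.645e-27 = 5.255e+00 m/s = 5.255 m/s
- neutron: Δv = 3.492e-26 / 1.675e-27 = 2.085e+01 m/s = 20.848 m/s

Ratio: 2.085e+01 / 5.255e+00 = 4.0

The lighter particle has larger velocity uncertainty because Δv ∝ 1/m.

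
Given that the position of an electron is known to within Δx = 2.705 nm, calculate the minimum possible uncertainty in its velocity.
21.399 km/s

Using the Heisenberg uncertainty principle and Δp = mΔv:
ΔxΔp ≥ ℏ/2
Δx(mΔv) ≥ ℏ/2

The minimum uncertainty in velocity is:
Δv_min = ℏ/(2mΔx)
Δv_min = (1.055e-34 J·s) / (2 × 9.109e-31 kg × 2.705e-09 m)
Δv_min = 2.140e+04 m/s = 21.399 km/s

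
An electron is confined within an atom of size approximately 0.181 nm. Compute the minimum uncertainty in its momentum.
2.913 × 10^-25 kg·m/s

Using the Heisenberg uncertainty principle:
ΔxΔp ≥ ℏ/2

With Δx ≈ L = 1.810e-10 m (the confinement size):
Δp_min = ℏ/(2Δx)
Δp_min = (1.055e-34 J·s) / (2 × 1.810e-10 m)
Δp_min = 2.913e-25 kg·m/s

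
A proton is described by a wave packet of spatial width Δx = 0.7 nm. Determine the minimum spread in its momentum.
7.533 × 10^-26 kg·m/s

For a wave packet, the spatial width Δx and momentum spread Δp are related by the uncertainty principle:
ΔxΔp ≥ ℏ/2

The minimum momentum spread is:
Δp_min = ℏ/(2Δx)
Δp_min = (1.055e-34 J·s) / (2 × 7.000e-10 m)
Δp_min = 7.533e-26 kg·m/s

A wave packet cannot have both a well-defined position and well-defined momentum.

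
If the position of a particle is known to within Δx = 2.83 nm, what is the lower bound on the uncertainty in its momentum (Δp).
1.863 × 10^-26 kg·m/s

Using the Heisenberg uncertainty principle:
ΔxΔp ≥ ℏ/2

The minimum uncertainty in momentum is:
Δp_min = ℏ/(2Δx)
Δp_min = (1.055e-34 J·s) / (2 × 2.830e-09 m)
Δp_min = 1.863e-26 kg·m/s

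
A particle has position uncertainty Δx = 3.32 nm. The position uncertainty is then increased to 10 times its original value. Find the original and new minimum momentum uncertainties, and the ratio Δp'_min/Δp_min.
Original Δp_min = 1.588 × 10^-26 kg·m/s; new Δp'_min = 1.588 × 10^-27 kg·m/s; ratio Δp'_min/Δp_min = 1/10.

From the uncertainty principle ΔxΔp ≥ ℏ/2, the minimum momentum uncertainty is Δp_min = ℏ/(2Δx).

Original (Δx = 3.32 nm = 3.320e-09 m):
Δp_min = (1.055e-34 J·s)/(2 × 3.320e-09 m) = 1.588e-26 kg·m/s

When Δx → 10Δx:
Δp'_min = ℏ/(2 × 10Δx) = (1/10) × ℏ/(2Δx) = (1/10) × Δp_min
Δp'_min = 1/10 × 1.588e-26 kg·m/s = 1.588e-27 kg·m/s

Since Δp_min ∝ 1/Δx, when Δx is increased to 10 times its original value, Δp_min decreases to 1/10 of its original value.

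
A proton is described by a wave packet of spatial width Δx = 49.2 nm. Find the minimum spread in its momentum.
1.072 × 10^-27 kg·m/s

For a wave packet, the spatial width Δx and momentum spread Δp are related by the uncertainty principle:
ΔxΔp ≥ ℏ/2

The minimum momentum spread is:
Δp_min = ℏ/(2Δx)
Δp_min = (1.055e-34 J·s) / (2 × 4.920e-08 m)
Δp_min = 1.072e-27 kg·m/s

A wave packet cannot have both a well-defined position and well-defined momentum.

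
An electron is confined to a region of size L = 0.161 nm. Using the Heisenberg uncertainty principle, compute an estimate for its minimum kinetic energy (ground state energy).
367.461 meV

Using the uncertainty principle to estimate ground state energy:

1. The position uncertainty is approximately the confinement size:
   Δx ≈ L = 1.610e-10 m

2. From ΔxΔp ≥ ℏ/2, the minimum momentum uncertainty is:
   Δp ≈ ℏ/(2L) = 3.275e-25 kg·m/s

3. The kinetic energy is approximately:
   KE ≈ (Δp)²/(2m) = (3.275e-25)²/(2 × 9.109e-31 kg)
   KE ≈ 5.887e-20 J = 367.461 meV

This is an order-of-magnitude estimate of the ground state energy.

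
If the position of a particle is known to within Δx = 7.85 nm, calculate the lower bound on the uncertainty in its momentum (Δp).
6.717 × 10^-27 kg·m/s

Using the Heisenberg uncertainty principle:
ΔxΔp ≥ ℏ/2

The minimum uncertainty in momentum is:
Δp_min = ℏ/(2Δx)
Δp_min = (1.055e-34 J·s) / (2 × 7.850e-09 m)
Δp_min = 6.717e-27 kg·m/s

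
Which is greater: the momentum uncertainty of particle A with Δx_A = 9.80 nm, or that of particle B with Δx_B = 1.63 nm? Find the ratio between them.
Particle B has the larger minimum momentum uncertainty, by a factor of 6.01.

For each particle, the minimum momentum uncertainty is Δp_min = ℏ/(2Δx):

Particle A: Δp_A = ℏ/(2×9.800e-09 m) = 5.380e-27 kg·m/s
Particle B: Δp_B = ℏ/(2×1.630e-09 m) = 3.235e-26 kg·m/s

Ratio: Δp_B/Δp_A = 6.01

Since Δp_min ∝ 1/Δx, the particle with smaller position uncertainty (B) has larger momentum uncertainty.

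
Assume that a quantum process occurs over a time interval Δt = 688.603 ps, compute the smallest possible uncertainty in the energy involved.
477.933 neV

Using the energy-time uncertainty principle:
ΔEΔt ≥ ℏ/2

The minimum uncertainty in energy is:
ΔE_min = ℏ/(2Δt)
ΔE_min = (1.055e-34 J·s) / (2 × 6.886e-10 s)
ΔE_min = 7.657e-26 J = 477.933 neV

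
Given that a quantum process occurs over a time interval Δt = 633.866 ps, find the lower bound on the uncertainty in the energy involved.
519.204 neV

Using the energy-time uncertainty principle:
ΔEΔt ≥ ℏ/2

The minimum uncertainty in energy is:
ΔE_min = ℏ/(2Δt)
ΔE_min = (1.055e-34 J·s) / (2 × 6.339e-10 s)
ΔE_min = 8.319e-26 J = 519.204 neV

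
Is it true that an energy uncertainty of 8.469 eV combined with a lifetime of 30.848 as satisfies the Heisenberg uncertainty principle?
No, it violates the uncertainty relation.

Calculate the product ΔEΔt:
ΔE = 8.469 eV = 1.357e-18 J
ΔEΔt = (1.357e-18 J) × (3.085e-17 s)
ΔEΔt = 4.186e-35 J·s

Compare to the minimum allowed value ℏ/2:
ℏ/2 = 5.273e-35 J·s

Since ΔEΔt = 4.186e-35 J·s < 5.273e-35 J·s = ℏ/2,
this violates the uncertainty relation.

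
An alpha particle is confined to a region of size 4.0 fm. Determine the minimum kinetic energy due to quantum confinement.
81.613 keV

Using the uncertainty principle:

1. Position uncertainty: Δx ≈ 4.000e-15 m
2. Minimum momentum uncertainty: Δp = ℏ/(2Δx) = 1.318e-20 kg·m/s
3. Minimum kinetic energy:
   KE = (Δp)²/(2m) = (1.318e-20)²/(2 × 6.645e-27 kg)
   KE = 1.308e-14 J = 81.613 keV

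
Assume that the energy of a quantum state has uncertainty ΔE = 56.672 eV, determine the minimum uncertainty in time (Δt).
5.807 as

Using the energy-time uncertainty principle:
ΔEΔt ≥ ℏ/2

The minimum uncertainty in time is:
Δt_min = ℏ/(2ΔE)
Δt_min = (1.055e-34 J·s) / (2 × 9.080e-18 J)
Δt_min = 5.807e-18 s = 5.807 as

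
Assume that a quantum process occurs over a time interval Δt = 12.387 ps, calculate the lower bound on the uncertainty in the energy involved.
26.569 μeV

Using the energy-time uncertainty principle:
ΔEΔt ≥ ℏ/2

The minimum uncertainty in energy is:
ΔE_min = ℏ/(2Δt)
ΔE_min = (1.055e-34 J·s) / (2 × 1.239e-11 s)
ΔE_min = 4.257e-24 J = 26.569 μeV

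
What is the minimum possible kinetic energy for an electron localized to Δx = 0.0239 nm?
16.675 eV

Localizing a particle requires giving it sufficient momentum uncertainty:

1. From uncertainty principle: Δp ≥ ℏ/(2Δx)
   Δp_min = (1.055e-34 J·s) / (2 × 2.390e-11 m)
   Δp_min = 2.206e-24 kg·m/s

2. This momentum uncertainty corresponds to kinetic energy:
   KE ≈ (Δp)²/(2m) = (2.206e-24)²/(2 × 9.109e-31 kg)
   KE = 2.672e-18 J = 16.675 eV

Tighter localization requires more energy.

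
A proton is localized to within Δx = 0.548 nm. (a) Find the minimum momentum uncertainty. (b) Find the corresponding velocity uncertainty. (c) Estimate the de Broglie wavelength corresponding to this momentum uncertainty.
(a) Δp_min = 9.622 × 10^-26 kg·m/s
(b) Δv_min = 57.526 m/s
(c) λ_dB = 6.886 nm

Step-by-step:

(a) From the uncertainty principle:
Δp_min = ℏ/(2Δx) = (1.055e-34 J·s)/(2 × 5.480e-10 m) = 9.622e-26 kg·m/s

(b) The velocity uncertainty:
Δv = Δp/m = (9.622e-26 kg·m/s)/(1.673e-27 kg) = 5.753e+01 m/s = 57.526 m/s

(c) The de Broglie wavelength for this momentum:
λ = h/p = (6.626e-34 J·s)/(9.622e-26 kg·m/s) = 6.886e-09 m = 6.886 nm

Note: The de Broglie wavelength is comparable to the localization size, as expected from wave-particle duality.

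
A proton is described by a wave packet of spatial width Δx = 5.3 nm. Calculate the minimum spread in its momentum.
9.949 × 10^-27 kg·m/s

For a wave packet, the spatial width Δx and momentum spread Δp are related by the uncertainty principle:
ΔxΔp ≥ ℏ/2

The minimum momentum spread is:
Δp_min = ℏ/(2Δx)
Δp_min = (1.055e-34 J·s) / (2 × 5.300e-09 m)
Δp_min = 9.949e-27 kg·m/s

A wave packet cannot have both a well-defined position and well-defined momentum.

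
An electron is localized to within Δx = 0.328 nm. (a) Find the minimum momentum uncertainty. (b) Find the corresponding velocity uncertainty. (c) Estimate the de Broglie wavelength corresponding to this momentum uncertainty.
(a) Δp_min = 1.608 × 10^-25 kg·m/s
(b) Δv_min = 176.475 km/s
(c) λ_dB = 4.122 nm

Step-by-step:

(a) From the uncertainty principle:
Δp_min = ℏ/(2Δx) = (1.055e-34 J·s)/(2 × 3.280e-10 m) = 1.608e-25 kg·m/s

(b) The velocity uncertainty:
Δv = Δp/m = (1.608e-25 kg·m/s)/(9.109e-31 kg) = 1.765e+05 m/s = 176.475 km/s

(c) The de Broglie wavelength for this momentum:
λ = h/p = (6.626e-34 J·s)/(1.608e-25 kg·m/s) = 4.122e-09 m = 4.122 nm

Note: The de Broglie wavelength is comparable to the localization size, as expected from wave-particle duality.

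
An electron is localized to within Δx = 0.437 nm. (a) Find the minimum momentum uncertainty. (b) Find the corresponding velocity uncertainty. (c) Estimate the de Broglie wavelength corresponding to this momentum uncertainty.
(a) Δp_min = 1.207 × 10^-25 kg·m/s
(b) Δv_min = 132.457 km/s
(c) λ_dB = 5.492 nm

Step-by-step:

(a) From the uncertainty principle:
Δp_min = ℏ/(2Δx) = (1.055e-34 J·s)/(2 × 4.370e-10 m) = 1.207e-25 kg·m/s

(b) The velocity uncertainty:
Δv = Δp/m = (1.207e-25 kg·m/s)/(9.109e-31 kg) = 1.325e+05 m/s = 132.457 km/s

(c) The de Broglie wavelength for this momentum:
λ = h/p = (6.626e-34 J·s)/(1.207e-25 kg·m/s) = 5.492e-09 m = 5.492 nm

Note: The de Broglie wavelength is comparable to the localization size, as expected from wave-particle duality.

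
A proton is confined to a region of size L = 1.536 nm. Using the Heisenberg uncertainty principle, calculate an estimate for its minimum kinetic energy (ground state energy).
2.199 μeV

Using the uncertainty principle to estimate ground state energy:

1. The position uncertainty is approximately the confinement size:
   Δx ≈ L = 1.536e-09 m

2. From ΔxΔp ≥ ℏ/2, the minimum momentum uncertainty is:
   Δp ≈ ℏ/(2L) = 3.433e-26 kg·m/s

3. The kinetic energy is approximately:
   KE ≈ (Δp)²/(2m) = (3.433e-26)²/(2 × 1.673e-27 kg)
   KE ≈ 3.523e-25 J = 2.199 μeV

This is an order-of-magnitude estimate of the ground state energy.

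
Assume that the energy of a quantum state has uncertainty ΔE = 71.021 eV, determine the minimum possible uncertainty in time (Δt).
4.634 as

Using the energy-time uncertainty principle:
ΔEΔt ≥ ℏ/2

The minimum uncertainty in time is:
Δt_min = ℏ/(2ΔE)
Δt_min = (1.055e-34 J·s) / (2 × 1.138e-17 J)
Δt_min = 4.634e-18 s = 4.634 as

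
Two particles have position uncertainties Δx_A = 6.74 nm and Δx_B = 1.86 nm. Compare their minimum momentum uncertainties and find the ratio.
Particle B has the larger minimum momentum uncertainty, by a factor of 3.62.

For each particle, the minimum momentum uncertainty is Δp_min = ℏ/(2Δx):

Particle A: Δp_A = ℏ/(2×6.740e-09 m) = 7.823e-27 kg·m/s
Particle B: Δp_B = ℏ/(2×1.860e-09 m) = 2.835e-26 kg·m/s

Ratio: Δp_B/Δp_A = 3.62

Since Δp_min ∝ 1/Δx, the particle with smaller position uncertainty (B) has larger momentum uncertainty.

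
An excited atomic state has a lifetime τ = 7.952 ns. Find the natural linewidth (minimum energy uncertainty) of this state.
41.387 neV

Using the energy-time uncertainty principle:
ΔEΔt ≥ ℏ/2

The lifetime τ represents the time uncertainty Δt.
The natural linewidth (minimum energy uncertainty) is:

ΔE = ℏ/(2τ)
ΔE = (1.055e-34 J·s) / (2 × 7.952e-09 s)
ΔE = 6.631e-27 J = 41.387 neV

This natural linewidth limits the precision of spectroscopic measurements.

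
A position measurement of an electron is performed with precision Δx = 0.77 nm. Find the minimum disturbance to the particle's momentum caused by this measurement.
6.848 × 10^-26 kg·m/s

The uncertainty principle implies that measuring position disturbs momentum:
ΔxΔp ≥ ℏ/2

When we measure position with precision Δx, we necessarily introduce a momentum uncertainty:
Δp ≥ ℏ/(2Δx)
Δp_min = (1.055e-34 J·s) / (2 × 7.700e-10 m)
Δp_min = 6.848e-26 kg·m/s

The more precisely we measure position, the greater the momentum disturbance.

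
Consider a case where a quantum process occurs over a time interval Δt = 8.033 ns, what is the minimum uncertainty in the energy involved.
40.969 neV

Using the energy-time uncertainty principle:
ΔEΔt ≥ ℏ/2

The minimum uncertainty in energy is:
ΔE_min = ℏ/(2Δt)
ΔE_min = (1.055e-34 J·s) / (2 × 8.033e-09 s)
ΔE_min = 6.564e-27 J = 40.969 neV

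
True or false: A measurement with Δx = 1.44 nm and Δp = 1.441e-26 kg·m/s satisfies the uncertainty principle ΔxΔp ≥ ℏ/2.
No, it violates the uncertainty principle (impossible measurement).

Calculate the product ΔxΔp:
ΔxΔp = (1.440e-09 m) × (1.441e-26 kg·m/s)
ΔxΔp = 2.075e-35 J·s

Compare to the minimum allowed value ℏ/2:
ℏ/2 = 5.273e-35 J·s

Since ΔxΔp = 2.075e-35 J·s < 5.273e-35 J·s = ℏ/2,
the measurement violates the uncertainty principle.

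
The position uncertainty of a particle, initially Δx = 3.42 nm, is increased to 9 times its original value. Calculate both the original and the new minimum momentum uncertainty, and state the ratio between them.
Original Δp_min = 1.542 × 10^-26 kg·m/s; new Δp'_min = 1.713 × 10^-27 kg·m/s; ratio Δp'_min/Δp_min = 1/9.

From the uncertainty principle ΔxΔp ≥ ℏ/2, the minimum momentum uncertainty is Δp_min = ℏ/(2Δx).

Original (Δx = 3.42 nm = 3.420e-09 m):
Δp_min = (1.055e-34 J·s)/(2 × 3.420e-09 m) = 1.542e-26 kg·m/s

When Δx → 9Δx:
Δp'_min = ℏ/(2 × 9Δx) = (1/9) × ℏ/(2Δx) = (1/9) × Δp_min
Δp'_min = 1/9 × 1.542e-26 kg·m/s = 1.713e-27 kg·m/s

Since Δp_min ∝ 1/Δx, when Δx is increased to 9 times its original value, Δp_min decreases to 1/9 of its original value.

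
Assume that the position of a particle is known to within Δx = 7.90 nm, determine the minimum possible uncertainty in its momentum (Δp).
6.675 × 10^-27 kg·m/s

Using the Heisenberg uncertainty principle:
ΔxΔp ≥ ℏ/2

The minimum uncertainty in momentum is:
Δp_min = ℏ/(2Δx)
Δp_min = (1.055e-34 J·s) / (2 × 7.900e-09 m)
Δp_min = 6.675e-27 kg·m/s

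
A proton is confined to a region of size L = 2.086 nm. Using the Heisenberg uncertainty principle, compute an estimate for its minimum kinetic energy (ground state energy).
1.192 μeV

Using the uncertainty principle to estimate ground state energy:

1. The position uncertainty is approximately the confinement size:
   Δx ≈ L = 2.086e-09 m

2. From ΔxΔp ≥ ℏ/2, the minimum momentum uncertainty is:
   Δp ≈ ℏ/(2L) = 2.528e-26 kg·m/s

3. The kinetic energy is approximately:
   KE ≈ (Δp)²/(2m) = (2.528e-26)²/(2 × 1.673e-27 kg)
   KE ≈ 1.910e-25 J = 1.192 μeV

This is an order-of-magnitude estimate of the ground state energy.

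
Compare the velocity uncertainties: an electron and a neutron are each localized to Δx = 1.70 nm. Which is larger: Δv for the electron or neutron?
The electron has the larger minimum velocity uncertainty, by a ratio of 1838.7.

For both particles, Δp_min = ℏ/(2Δx) = 3.102e-26 kg·m/s (same for both).

The velocity uncertainty is Δv = Δp/m:
- electron: Δv = 3.102e-26 / 9.109e-31 = 3.405e+04 m/s = 34.049 km/s
- neutron: Δv = 3.102e-26 / 1.675e-27 = 1.852e+01 m/s = 18.518 m/s

Ratio: 3.405e+04 / 1.852e+01 = 1838.7

The lighter particle has larger velocity uncertainty because Δv ∝ 1/m.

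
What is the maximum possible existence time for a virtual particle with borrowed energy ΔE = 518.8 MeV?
6.344 × 10^-25 s

Using the energy-time uncertainty principle:
ΔEΔt ≥ ℏ/2

For a virtual particle borrowing energy ΔE, the maximum lifetime is:
Δt_max = ℏ/(2ΔE)

Converting energy:
ΔE = 518.8 MeV = 8.312e-11 J

Δt_max = (1.055e-34 J·s) / (2 × 8.312e-11 J)
Δt_max = 6.344e-25 s = 6.344 × 10^-25 s

Virtual particles with higher borrowed energy exist for shorter times.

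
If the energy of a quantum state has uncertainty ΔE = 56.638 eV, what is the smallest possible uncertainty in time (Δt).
5.811 as

Using the energy-time uncertainty principle:
ΔEΔt ≥ ℏ/2

The minimum uncertainty in time is:
Δt_min = ℏ/(2ΔE)
Δt_min = (1.055e-34 J·s) / (2 × 9.074e-18 J)
Δt_min = 5.811e-18 s = 5.811 as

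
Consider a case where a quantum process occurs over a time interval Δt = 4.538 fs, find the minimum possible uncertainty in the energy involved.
72.522 meV

Using the energy-time uncertainty principle:
ΔEΔt ≥ ℏ/2

The minimum uncertainty in energy is:
ΔE_min = ℏ/(2Δt)
ΔE_min = (1.055e-34 J·s) / (2 × 4.538e-15 s)
ΔE_min = 1.162e-20 J = 72.522 meV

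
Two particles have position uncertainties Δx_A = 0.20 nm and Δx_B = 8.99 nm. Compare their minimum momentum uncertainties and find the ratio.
Particle A has the larger minimum momentum uncertainty, by a factor of 44.95.

For each particle, the minimum momentum uncertainty is Δp_min = ℏ/(2Δx):

Particle A: Δp_A = ℏ/(2×2.000e-10 m) = 2.636e-25 kg·m/s
Particle B: Δp_B = ℏ/(2×8.990e-09 m) = 5.865e-27 kg·m/s

Ratio: Δp_A/Δp_B = 44.95

Since Δp_min ∝ 1/Δx, the particle with smaller position uncertainty (A) has larger momentum uncertainty.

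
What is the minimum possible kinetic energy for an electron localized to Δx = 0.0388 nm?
6.327 eV

Localizing a particle requires giving it sufficient momentum uncertainty:

1. From uncertainty principle: Δp ≥ ℏ/(2Δx)
   Δp_min = (1.055e-34 J·s) / (2 × 3.880e-11 m)
   Δp_min = 1.359e-24 kg·m/s

2. This momentum uncertainty corresponds to kinetic energy:
   KE ≈ (Δp)²/(2m) = (1.359e-24)²/(2 × 9.109e-31 kg)
   KE = 1.014e-18 J = 6.327 eV

Tighter localization requires more energy.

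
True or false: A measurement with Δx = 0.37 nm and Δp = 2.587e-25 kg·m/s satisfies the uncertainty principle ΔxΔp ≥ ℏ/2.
Yes, it satisfies the uncertainty principle.

Calculate the product ΔxΔp:
ΔxΔp = (3.700e-10 m) × (2.587e-25 kg·m/s)
ΔxΔp = 9.572e-35 J·s

Compare to the minimum allowed value ℏ/2:
ℏ/2 = 5.273e-35 J·s

Since ΔxΔp = 9.572e-35 J·s ≥ 5.273e-35 J·s = ℏ/2,
the measurement satisfies the uncertainty principle.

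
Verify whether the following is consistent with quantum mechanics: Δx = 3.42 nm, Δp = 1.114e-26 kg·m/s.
No, it violates the uncertainty principle (impossible measurement).

Calculate the product ΔxΔp:
ΔxΔp = (3.420e-09 m) × (1.114e-26 kg·m/s)
ΔxΔp = 3.810e-35 J·s

Compare to the minimum allowed value ℏ/2:
ℏ/2 = 5.273e-35 J·s

Since ΔxΔp = 3.810e-35 J·s < 5.273e-35 J·s = ℏ/2,
the measurement violates the uncertainty principle.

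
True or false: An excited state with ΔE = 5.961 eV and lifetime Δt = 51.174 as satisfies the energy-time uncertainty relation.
No, it violates the uncertainty relation.

Calculate the product ΔEΔt:
ΔE = 5.961 eV = 9.551e-19 J
ΔEΔt = (9.551e-19 J) × (5.117e-17 s)
ΔEΔt = 4.887e-35 J·s

Compare to the minimum allowed value ℏ/2:
ℏ/2 = 5.273e-35 J·s

Since ΔEΔt = 4.887e-35 J·s < 5.273e-35 J·s = ℏ/2,
this violates the uncertainty relation.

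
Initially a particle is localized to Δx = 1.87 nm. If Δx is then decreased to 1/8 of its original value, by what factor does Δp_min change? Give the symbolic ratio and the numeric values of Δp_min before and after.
Original Δp_min = 2.820 × 10^-26 kg·m/s; new Δp'_min = 2.256 × 10^-25 kg·m/s; ratio Δp'_min/Δp_min = 8.

From the uncertainty principle ΔxΔp ≥ ℏ/2, the minimum momentum uncertainty is Δp_min = ℏ/(2Δx).

Original (Δx = 1.87 nm = 1.870e-09 m):
Δp_min = (1.055e-34 J·s)/(2 × 1.870e-09 m) = 2.820e-26 kg·m/s

When Δx → (1/8)Δx:
Δp'_min = ℏ/(2 × (1/8)Δx) = 8 × ℏ/(2Δx) = 8 × Δp_min
Δp'_min = 8 × 2.820e-26 kg·m/s = 2.256e-25 kg·m/s

Since Δp_min ∝ 1/Δx, when Δx is decreased to 1/8 of its original value, Δp_min increases to 8 times its original value.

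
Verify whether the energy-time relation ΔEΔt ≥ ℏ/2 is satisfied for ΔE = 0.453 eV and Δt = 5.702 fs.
Yes, it satisfies the uncertainty relation.

Calculate the product ΔEΔt:
ΔE = 0.453 eV = 7.258e-20 J
ΔEΔt = (7.258e-20 J) × (5.702e-15 s)
ΔEΔt = 4.138e-34 J·s

Compare to the minimum allowed value ℏ/2:
ℏ/2 = 5.273e-35 J·s

Since ΔEΔt = 4.138e-34 J·s ≥ 5.273e-35 J·s = ℏ/2,
this satisfies the uncertainty relation.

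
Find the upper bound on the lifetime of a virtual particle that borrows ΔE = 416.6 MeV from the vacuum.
7.900 × 10^-25 s

Using the energy-time uncertainty principle:
ΔEΔt ≥ ℏ/2

For a virtual particle borrowing energy ΔE, the maximum lifetime is:
Δt_max = ℏ/(2ΔE)

Converting energy:
ΔE = 416.6 MeV = 6.675e-11 J

Δt_max = (1.055e-34 J·s) / (2 × 6.675e-11 J)
Δt_max = 7.900e-25 s = 7.900 × 10^-25 s

Virtual particles with higher borrowed energy exist for shorter times.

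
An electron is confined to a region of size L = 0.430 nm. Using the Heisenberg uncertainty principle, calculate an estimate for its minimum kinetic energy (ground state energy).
51.514 meV

Using the uncertainty principle to estimate ground state energy:

1. The position uncertainty is approximately the confinement size:
   Δx ≈ L = 4.300e-10 m

2. From ΔxΔp ≥ ℏ/2, the minimum momentum uncertainty is:
   Δp ≈ ℏ/(2L) = 1.226e-25 kg·m/s

3. The kinetic energy is approximately:
   KE ≈ (Δp)²/(2m) = (1.226e-25)²/(2 × 9.109e-31 kg)
   KE ≈ 8.253e-21 J = 51.514 meV

This is an order-of-magnitude estimate of the ground state energy.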